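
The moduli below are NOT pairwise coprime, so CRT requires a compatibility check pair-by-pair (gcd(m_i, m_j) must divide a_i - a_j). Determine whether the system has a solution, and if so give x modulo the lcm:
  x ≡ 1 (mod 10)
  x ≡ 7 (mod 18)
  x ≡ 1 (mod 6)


Moduli 10, 18, 6 are not pairwise coprime, so CRT works modulo lcm(m_i) when all pairwise compatibility conditions hold.
Pairwise compatibility: gcd(m_i, m_j) must divide a_i - a_j for every pair.
Merge one congruence at a time:
  Start: x ≡ 1 (mod 10).
  Combine with x ≡ 7 (mod 18): gcd(10, 18) = 2; 7 - 1 = 6, which IS divisible by 2, so compatible.
    Write x = 1 + 10·t and substitute into x ≡ 7 (mod 18): 10·t ≡ 7 − 1 = 6 (mod 18).
    Divide the congruence (and modulus) by g = 2: 5·t ≡ 3 (mod 9).
    The inverse of 5 mod 9 is 2 (since 5·2 = 10 = 1·9 + 1), so t ≡ 2·3 = 6 ≡ 6 (mod 9).
    Then x = 1 + 10·6 = 61, valid modulo lcm(10, 18) = 90: x ≡ 61 (mod 90).
  Combine with x ≡ 1 (mod 6): gcd(90, 6) = 6; 1 - 61 = -60, which IS divisible by 6, so compatible.
    Write x = 61 + 90·t and substitute into x ≡ 1 (mod 6): 90·t ≡ 1 − 61 = -60 (mod 6).
    Divide the congruence (and modulus) by g = 6: 15·t ≡ -10 (mod 1).
    Modulo 1 every t works; take t = 0.
    Then x = 61 + 90·0 = 61, valid modulo lcm(90, 6) = 90: x ≡ 61 (mod 90).
Verify: 61 mod 10 = 1, 61 mod 18 = 7, 61 mod 6 = 1.

x ≡ 61 (mod 90).


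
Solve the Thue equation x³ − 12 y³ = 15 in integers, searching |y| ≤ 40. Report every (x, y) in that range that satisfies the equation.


The equation is x³ - 12y³ = 15. For fixed y, x³ = 12·y³ + 15, so a solution requires the RHS to be a perfect cube.
Strategy: iterate y from -40 to 40, compute RHS = 12·y³ + 15, and check whether it is a (positive or negative) perfect cube.
Check small values of y:
  y = 0: RHS = 15 is not a perfect cube.
  y = 1: RHS = 27 = (3)³ ⇒ x = 3 works.
  y = -1: RHS = 3 is not a perfect cube.
  y = 2: RHS = 111 is not a perfect cube.
  y = -2: RHS = -81 is not a perfect cube.
  y = 3: RHS = 339 is not a perfect cube.
  y = -3: RHS = -309 is not a perfect cube.
Continuing the search up to |y| = 40 finds no further solutions beyond those listed.
Collected solutions: (3, 1).

Solutions (with |y| ≤ 40): (3, 1).


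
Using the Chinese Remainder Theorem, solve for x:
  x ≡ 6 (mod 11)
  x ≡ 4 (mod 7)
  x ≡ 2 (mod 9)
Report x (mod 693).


Moduli 11, 7, 9 are pairwise coprime; by CRT there is a unique solution modulo M = 11 · 7 · 9 = 693.
Solve pairwise, accumulating the modulus:
  Start with x ≡ 6 (mod 11).
  Combine with x ≡ 4 (mod 7): since gcd(11, 7) = 1, we get a unique residue mod 77.
    Write x = 6 + 11·t and substitute into x ≡ 4 (mod 7): 11·t ≡ 4 − 6 = -2 (mod 7).
    Reduce coefficients mod 7: 4·t ≡ 5 (mod 7).
    The inverse of 4 mod 7 is 2 (since 4·2 = 8 = 1·7 + 1), so t ≡ 2·5 = 10 ≡ 3 (mod 7).
    Then x = 6 + 11·3 = 39, valid modulo lcm(11, 7) = 77: x ≡ 39 (mod 77).
  Combine with x ≡ 2 (mod 9): since gcd(77, 9) = 1, we get a unique residue mod 693.
    Write x = 39 + 77·t and substitute into x ≡ 2 (mod 9): 77·t ≡ 2 − 39 = -37 (mod 9).
    Reduce coefficients mod 9: 5·t ≡ 8 (mod 9).
    The inverse of 5 mod 9 is 2 (since 5·2 = 10 = 1·9 + 1), so t ≡ 2·8 = 16 ≡ 7 (mod 9).
    Then x = 39 + 77·7 = 578, valid modulo lcm(77, 9) = 693: x ≡ 578 (mod 693).
Verify: 578 mod 11 = 6 ✓, 578 mod 7 = 4 ✓, 578 mod 9 = 2 ✓.

x ≡ 578 (mod 693).


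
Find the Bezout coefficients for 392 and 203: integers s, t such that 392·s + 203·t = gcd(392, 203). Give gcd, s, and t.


Euclidean algorithm on (392, 203) — divide until remainder is 0:
  392 = 1 · 203 + 189
  203 = 1 · 189 + 14
  189 = 13 · 14 + 7
  14 = 2 · 7 + 0
gcd(392, 203) = 7.
Track Bezout coefficients alongside the remainders: start with r₀ = 392 = a·1 + b·0 (s = 1, t = 0) and r₁ = 203 = a·0 + b·1 (s = 0, t = 1); each new remainder r_{k+1} = r_{k-1} − q_k·r_k inherits s_{k+1} = s_{k-1} − q_k·s_k, t_{k+1} = t_{k-1} − q_k·t_k, so r_k = a·s_k + b·t_k at every step:
  q = 1: r = 189, s = 1 − 1·0 = 1, t = 0 − 1·1 = -1  (check: 392·1 + 203·(-1) = 189)
  q = 1: r = 14, s = 0 − 1·1 = -1, t = 1 − 1·(-1) = 2  (check: 392·(-1) + 203·2 = 14)
  q = 13: r = 7, s = 1 − 13·(-1) = 14, t = -1 − 13·2 = -27  (check: 392·14 + 203·(-27) = 7)
The row with r = 7 (the gcd) gives the Bezout coefficients s = 14, t = -27.
Result: 392 · (14) + 203 · (-27) = 7.

gcd(392, 203) = 7; s = 14, t = -27 (check: 392·14 + 203·(-27) = 7).


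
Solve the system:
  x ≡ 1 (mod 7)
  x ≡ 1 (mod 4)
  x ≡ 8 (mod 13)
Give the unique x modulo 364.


Moduli 7, 4, 13 are pairwise coprime; by CRT there is a unique solution modulo M = 7 · 4 · 13 = 364.
Solve pairwise, accumulating the modulus:
  Start with x ≡ 1 (mod 7).
  Combine with x ≡ 1 (mod 4): since gcd(7, 4) = 1, we get a unique residue mod 28.
    Write x = 1 + 7·t and substitute into x ≡ 1 (mod 4): 7·t ≡ 1 − 1 = 0 (mod 4).
    Reduce coefficients mod 4: 3·t ≡ 0 (mod 4).
    The inverse of 3 mod 4 is 3 (since 3·3 = 9 = 2·4 + 1), so t ≡ 3·0 = 0 ≡ 0 (mod 4).
    Then x = 1 + 7·0 = 1, valid modulo lcm(7, 4) = 28: x ≡ 1 (mod 28).
  Combine with x ≡ 8 (mod 13): since gcd(28, 13) = 1, we get a unique residue mod 364.
    Write x = 1 + 28·t and substitute into x ≡ 8 (mod 13): 28·t ≡ 8 − 1 = 7 (mod 13).
    Reduce coefficients mod 13: 2·t ≡ 7 (mod 13).
    The inverse of 2 mod 13 is 7 (since 2·7 = 14 = 1·13 + 1), so t ≡ 7·7 = 49 ≡ 10 (mod 13).
    Then x = 1 + 28·10 = 281, valid modulo lcm(28, 13) = 364: x ≡ 281 (mod 364).
Verify: 281 mod 7 = 1 ✓, 281 mod 4 = 1 ✓, 281 mod 13 = 8 ✓.

x ≡ 281 (mod 364).


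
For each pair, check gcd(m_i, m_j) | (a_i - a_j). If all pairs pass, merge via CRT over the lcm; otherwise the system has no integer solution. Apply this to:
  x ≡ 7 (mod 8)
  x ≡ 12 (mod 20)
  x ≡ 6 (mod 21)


Moduli 8, 20, 21 are not pairwise coprime, so CRT works modulo lcm(m_i) when all pairwise compatibility conditions hold.
Pairwise compatibility: gcd(m_i, m_j) must divide a_i - a_j for every pair.
Merge one congruence at a time:
  Start: x ≡ 7 (mod 8).
  Combine with x ≡ 12 (mod 20): gcd(8, 20) = 4, and 12 - 7 = 5 is NOT divisible by 4.
    ⇒ system is inconsistent (no integer solution).

No solution (the system is inconsistent).


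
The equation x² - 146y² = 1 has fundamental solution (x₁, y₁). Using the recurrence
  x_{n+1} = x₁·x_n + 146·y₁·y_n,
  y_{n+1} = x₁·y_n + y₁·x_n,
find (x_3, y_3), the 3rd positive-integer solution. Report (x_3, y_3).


Step 1: Find the fundamental solution (x₁, y₁) of x² - 146y² = 1.
  Expand √146 as a continued fraction. a₀ = ⌊√146⌋ = 12; iterate m_{k+1} = d_k·a_k − m_k, d_{k+1} = (146 − m_{k+1}²)/d_k, a_{k+1} = ⌊(a₀ + m_{k+1})/d_{k+1}⌋ (starting m₀ = 0, d₀ = 1), with convergents p_k = a_k·p_{k-1} + p_{k-2}, q_k = a_k·q_{k-1} + q_{k-2} (p₋₁ = 1, q₋₁ = 0):
  k = 0: a₀ = 12; p₀/q₀ = 12/1; p₀² − 146·q₀² = 144 − 146 = -2.
  k = 1: m = 12, d = 2, a = ⌊(12 + 12)/2⌋ = 12; p/q = (12·12 + 1)/(12·1 + 0) = 145/12; p² − 146·q² = 21025 − 21024 = 1.
  The first convergent with p² − 146·q² = 1 gives the fundamental solution (x₁, y₁) = (145, 12).
Step 2: Apply the recurrence (x_{n+1}, y_{n+1}) = (x₁x_n + 146y₁y_n, x₁y_n + y₁x_n) repeatedly.
  From (x_1, y_1) = (145, 12): x_2 = 145·145 + 146·12·12 = 42049; y_2 = 145·12 + 12·145 = 3480.
  From (x_2, y_2) = (42049, 3480): x_3 = 145·42049 + 146·12·3480 = 12194065; y_3 = 145·3480 + 12·42049 = 1009188.
Step 3: Verify x_3² - 146·y_3² = 148695221224225 - 148695221224224 = 1 (should be 1). ✓

(x_1, y_1) = (145, 12); (x_3, y_3) = (12194065, 1009188).


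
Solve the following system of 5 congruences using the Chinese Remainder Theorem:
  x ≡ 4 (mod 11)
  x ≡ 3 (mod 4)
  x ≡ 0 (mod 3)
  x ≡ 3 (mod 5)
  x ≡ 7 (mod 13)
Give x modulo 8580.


Product of moduli M = 11 · 4 · 3 · 5 · 13 = 8580.
Merge one congruence at a time:
  Start: x ≡ 4 (mod 11).
  Combine with x ≡ 3 (mod 4); new modulus lcm = 44.
    Write x = 4 + 11·t and substitute into x ≡ 3 (mod 4): 11·t ≡ 3 − 4 = -1 (mod 4).
    Reduce coefficients mod 4: 3·t ≡ 3 (mod 4).
    The inverse of 3 mod 4 is 3 (since 3·3 = 9 = 2·4 + 1), so t ≡ 3·3 = 9 ≡ 1 (mod 4).
    Then x = 4 + 11·1 = 15, valid modulo lcm(11, 4) = 44: x ≡ 15 (mod 44).
  Combine with x ≡ 0 (mod 3); new modulus lcm = 132.
    Write x = 15 + 44·t and substitute into x ≡ 0 (mod 3): 44·t ≡ 0 − 15 = -15 (mod 3).
    Reduce coefficients mod 3: 2·t ≡ 0 (mod 3).
    The inverse of 2 mod 3 is 2 (since 2·2 = 4 = 1·3 + 1), so t ≡ 2·0 = 0 ≡ 0 (mod 3).
    Then x = 15 + 44·0 = 15, valid modulo lcm(44, 3) = 132: x ≡ 15 (mod 132).
  Combine with x ≡ 3 (mod 5); new modulus lcm = 660.
    Write x = 15 + 132·t and substitute into x ≡ 3 (mod 5): 132·t ≡ 3 − 15 = -12 (mod 5).
    Reduce coefficients mod 5: 2·t ≡ 3 (mod 5).
    The inverse of 2 mod 5 is 3 (since 2·3 = 6 = 1·5 + 1), so t ≡ 3·3 = 9 ≡ 4 (mod 5).
    Then x = 15 + 132·4 = 543, valid modulo lcm(132, 5) = 660: x ≡ 543 (mod 660).
  Combine with x ≡ 7 (mod 13); new modulus lcm = 8580.
    Write x = 543 + 660·t and substitute into x ≡ 7 (mod 13): 660·t ≡ 7 − 543 = -536 (mod 13).
    Reduce coefficients mod 13: 10·t ≡ 10 (mod 13).
    The inverse of 10 mod 13 is 4 (since 10·4 = 40 = 3·13 + 1), so t ≡ 4·10 = 40 ≡ 1 (mod 13).
    Then x = 543 + 660·1 = 1203, valid modulo lcm(660, 13) = 8580: x ≡ 1203 (mod 8580).
Verify against each original: 1203 mod 11 = 4, 1203 mod 4 = 3, 1203 mod 3 = 0, 1203 mod 5 = 3, 1203 mod 13 = 7.

x ≡ 1203 (mod 8580).


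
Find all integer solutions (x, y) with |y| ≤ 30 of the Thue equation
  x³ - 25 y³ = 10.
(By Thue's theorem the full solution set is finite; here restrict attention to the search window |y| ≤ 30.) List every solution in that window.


The equation is x³ - 25y³ = 10. For fixed y, x³ = 25·y³ + 10, so a solution requires the RHS to be a perfect cube.
Strategy: iterate y from -30 to 30, compute RHS = 25·y³ + 10, and check whether it is a (positive or negative) perfect cube.
Check small values of y:
  y = 0: RHS = 10 is not a perfect cube.
  y = 1: RHS = 35 is not a perfect cube.
  y = -1: RHS = -15 is not a perfect cube.
  y = 2: RHS = 210 is not a perfect cube.
  y = -2: RHS = -190 is not a perfect cube.
  y = 3: RHS = 685 is not a perfect cube.
  y = -3: RHS = -665 is not a perfect cube.
Continuing the search up to |y| = 30 finds no solutions either.
No (x, y) in the scanned range satisfies the equation.

No integer solutions with |y| ≤ 30.


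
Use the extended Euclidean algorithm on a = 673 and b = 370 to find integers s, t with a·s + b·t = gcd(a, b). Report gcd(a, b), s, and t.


Euclidean algorithm on (673, 370) — divide until remainder is 0:
  673 = 1 · 370 + 303
  370 = 1 · 303 + 67
  303 = 4 · 67 + 35
  67 = 1 · 35 + 32
  35 = 1 · 32 + 3
  32 = 10 · 3 + 2
  3 = 1 · 2 + 1
  2 = 2 · 1 + 0
gcd(673, 370) = 1.
Track Bezout coefficients alongside the remainders: start with r₀ = 673 = a·1 + b·0 (s = 1, t = 0) and r₁ = 370 = a·0 + b·1 (s = 0, t = 1); each new remainder r_{k+1} = r_{k-1} − q_k·r_k inherits s_{k+1} = s_{k-1} − q_k·s_k, t_{k+1} = t_{k-1} − q_k·t_k, so r_k = a·s_k + b·t_k at every step:
  q = 1: r = 303, s = 1 − 1·0 = 1, t = 0 − 1·1 = -1  (check: 673·1 + 370·(-1) = 303)
  q = 1: r = 67, s = 0 − 1·1 = -1, t = 1 − 1·(-1) = 2  (check: 673·(-1) + 370·2 = 67)
  q = 4: r = 35, s = 1 − 4·(-1) = 5, t = -1 − 4·2 = -9  (check: 673·5 + 370·(-9) = 35)
  q = 1: r = 32, s = -1 − 1·5 = -6, t = 2 − 1·(-9) = 11  (check: 673·(-6) + 370·11 = 32)
  q = 1: r = 3, s = 5 − 1·(-6) = 11, t = -9 − 1·11 = -20  (check: 673·11 + 370·(-20) = 3)
  q = 10: r = 2, s = -6 − 10·11 = -116, t = 11 − 10·(-20) = 211  (check: 673·(-116) + 370·211 = 2)
  q = 1: r = 1, s = 11 − 1·(-116) = 127, t = -20 − 1·211 = -231  (check: 673·127 + 370·(-231) = 1)
The row with r = 1 (the gcd) gives the Bezout coefficients s = 127, t = -231.
Result: 673 · (127) + 370 · (-231) = 1.

gcd(673, 370) = 1; s = 127, t = -231 (check: 673·127 + 370·(-231) = 1).


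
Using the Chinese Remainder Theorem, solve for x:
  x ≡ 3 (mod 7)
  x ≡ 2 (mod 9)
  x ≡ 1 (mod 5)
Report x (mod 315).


Moduli 7, 9, 5 are pairwise coprime; by CRT there is a unique solution modulo M = 7 · 9 · 5 = 315.
Solve pairwise, accumulating the modulus:
  Start with x ≡ 3 (mod 7).
  Combine with x ≡ 2 (mod 9): since gcd(7, 9) = 1, we get a unique residue mod 63.
    Write x = 3 + 7·t and substitute into x ≡ 2 (mod 9): 7·t ≡ 2 − 3 = -1 (mod 9).
    Reduce coefficients mod 9: 7·t ≡ 8 (mod 9).
    The inverse of 7 mod 9 is 4 (since 7·4 = 28 = 3·9 + 1), so t ≡ 4·8 = 32 ≡ 5 (mod 9).
    Then x = 3 + 7·5 = 38, valid modulo lcm(7, 9) = 63: x ≡ 38 (mod 63).
  Combine with x ≡ 1 (mod 5): since gcd(63, 5) = 1, we get a unique residue mod 315.
    Write x = 38 + 63·t and substitute into x ≡ 1 (mod 5): 63·t ≡ 1 − 38 = -37 (mod 5).
    Reduce coefficients mod 5: 3·t ≡ 3 (mod 5).
    The inverse of 3 mod 5 is 2 (since 3·2 = 6 = 1·5 + 1), so t ≡ 2·3 = 6 ≡ 1 (mod 5).
    Then x = 38 + 63·1 = 101, valid modulo lcm(63, 5) = 315: x ≡ 101 (mod 315).
Verify: 101 mod 7 = 3 ✓, 101 mod 9 = 2 ✓, 101 mod 5 = 1 ✓.

x ≡ 101 (mod 315).


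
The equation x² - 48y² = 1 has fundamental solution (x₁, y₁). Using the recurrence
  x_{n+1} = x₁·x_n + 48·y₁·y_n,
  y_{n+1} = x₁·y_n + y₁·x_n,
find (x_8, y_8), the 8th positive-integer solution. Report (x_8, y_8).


Step 1: Find the fundamental solution (x₁, y₁) of x² - 48y² = 1.
  Expand √48 as a continued fraction. a₀ = ⌊√48⌋ = 6; iterate m_{k+1} = d_k·a_k − m_k, d_{k+1} = (48 − m_{k+1}²)/d_k, a_{k+1} = ⌊(a₀ + m_{k+1})/d_{k+1}⌋ (starting m₀ = 0, d₀ = 1), with convergents p_k = a_k·p_{k-1} + p_{k-2}, q_k = a_k·q_{k-1} + q_{k-2} (p₋₁ = 1, q₋₁ = 0):
  k = 0: a₀ = 6; p₀/q₀ = 6/1; p₀² − 48·q₀² = 36 − 48 = -12.
  k = 1: m = 6, d = 12, a = ⌊(6 + 6)/12⌋ = 1; p/q = (1·6 + 1)/(1·1 + 0) = 7/1; p² − 48·q² = 49 − 48 = 1.
  The first convergent with p² − 48·q² = 1 gives the fundamental solution (x₁, y₁) = (7, 1).
Step 2: Apply the recurrence (x_{n+1}, y_{n+1}) = (x₁x_n + 48y₁y_n, x₁y_n + y₁x_n) repeatedly.
  From (x_1, y_1) = (7, 1): x_2 = 7·7 + 48·1·1 = 97; y_2 = 7·1 + 1·7 = 14.
  From (x_2, y_2) = (97, 14): x_3 = 7·97 + 48·1·14 = 1351; y_3 = 7·14 + 1·97 = 195.
  From (x_3, y_3) = (1351, 195): x_4 = 7·1351 + 48·1·195 = 18817; y_4 = 7·195 + 1·1351 = 2716.
  From (x_4, y_4) = (18817, 2716): x_5 = 7·18817 + 48·1·2716 = 262087; y_5 = 7·2716 + 1·18817 = 37829.
  From (x_5, y_5) = (262087, 37829): x_6 = 7·262087 + 48·1·37829 = 3650401; y_6 = 7·37829 + 1·262087 = 526890.
  From (x_6, y_6) = (3650401, 526890): x_7 = 7·3650401 + 48·1·526890 = 50843527; y_7 = 7·526890 + 1·3650401 = 7338631.
  From (x_7, y_7) = (50843527, 7338631): x_8 = 7·50843527 + 48·1·7338631 = 708158977; y_8 = 7·7338631 + 1·50843527 = 102213944.
Step 3: Verify x_8² - 48·y_8² = 501489136705686529 - 501489136705686528 = 1 (should be 1). ✓

(x_1, y_1) = (7, 1); (x_8, y_8) = (708158977, 102213944).


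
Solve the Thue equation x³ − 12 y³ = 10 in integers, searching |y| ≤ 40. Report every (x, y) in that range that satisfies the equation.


The equation is x³ - 12y³ = 10. For fixed y, x³ = 12·y³ + 10, so a solution requires the RHS to be a perfect cube.
Strategy: iterate y from -40 to 40, compute RHS = 12·y³ + 10, and check whether it is a (positive or negative) perfect cube.
Check small values of y:
  y = 0: RHS = 10 is not a perfect cube.
  y = 1: RHS = 22 is not a perfect cube.
  y = -1: RHS = -2 is not a perfect cube.
  y = 2: RHS = 106 is not a perfect cube.
  y = -2: RHS = -86 is not a perfect cube.
  y = 3: RHS = 334 is not a perfect cube.
  y = -3: RHS = -314 is not a perfect cube.
Continuing the search up to |y| = 40 finds no solutions either.
No (x, y) in the scanned range satisfies the equation.

No integer solutions with |y| ≤ 40.


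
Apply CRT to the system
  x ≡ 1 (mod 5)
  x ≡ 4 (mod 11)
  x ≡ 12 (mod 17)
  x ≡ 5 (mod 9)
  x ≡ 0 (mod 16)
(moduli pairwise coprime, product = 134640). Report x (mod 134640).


Product of moduli M = 5 · 11 · 17 · 9 · 16 = 134640.
Merge one congruence at a time:
  Start: x ≡ 1 (mod 5).
  Combine with x ≡ 4 (mod 11); new modulus lcm = 55.
    Write x = 1 + 5·t and substitute into x ≡ 4 (mod 11): 5·t ≡ 4 − 1 = 3 (mod 11).
    The inverse of 5 mod 11 is 9 (since 5·9 = 45 = 4·11 + 1), so t ≡ 9·3 = 27 ≡ 5 (mod 11).
    Then x = 1 + 5·5 = 26, valid modulo lcm(5, 11) = 55: x ≡ 26 (mod 55).
  Combine with x ≡ 12 (mod 17); new modulus lcm = 935.
    Write x = 26 + 55·t and substitute into x ≡ 12 (mod 17): 55·t ≡ 12 − 26 = -14 (mod 17).
    Reduce coefficients mod 17: 4·t ≡ 3 (mod 17).
    The inverse of 4 mod 17 is 13 (since 4·13 = 52 = 3·17 + 1), so t ≡ 13·3 = 39 ≡ 5 (mod 17).
    Then x = 26 + 55·5 = 301, valid modulo lcm(55, 17) = 935: x ≡ 301 (mod 935).
  Combine with x ≡ 5 (mod 9); new modulus lcm = 8415.
    Write x = 301 + 935·t and substitute into x ≡ 5 (mod 9): 935·t ≡ 5 − 301 = -296 (mod 9).
    Reduce coefficients mod 9: 8·t ≡ 1 (mod 9).
    The inverse of 8 mod 9 is 8 (since 8·8 = 64 = 7·9 + 1), so t ≡ 8·1 = 8 ≡ 8 (mod 9).
    Then x = 301 + 935·8 = 7781, valid modulo lcm(935, 9) = 8415: x ≡ 7781 (mod 8415).
  Combine with x ≡ 0 (mod 16); new modulus lcm = 134640.
    Write x = 7781 + 8415·t and substitute into x ≡ 0 (mod 16): 8415·t ≡ 0 − 7781 = -7781 (mod 16).
    Reduce coefficients mod 16: 15·t ≡ 11 (mod 16).
    The inverse of 15 mod 16 is 15 (since 15·15 = 225 = 14·16 + 1), so t ≡ 15·11 = 165 ≡ 5 (mod 16).
    Then x = 7781 + 8415·5 = 49856, valid modulo lcm(8415, 16) = 134640: x ≡ 49856 (mod 134640).
Verify against each original: 49856 mod 5 = 1, 49856 mod 11 = 4, 49856 mod 17 = 12, 49856 mod 9 = 5, 49856 mod 16 = 0.

x ≡ 49856 (mod 134640).


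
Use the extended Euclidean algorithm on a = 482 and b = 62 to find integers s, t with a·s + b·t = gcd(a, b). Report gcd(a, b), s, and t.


Euclidean algorithm on (482, 62) — divide until remainder is 0:
  482 = 7 · 62 + 48
  62 = 1 · 48 + 14
  48 = 3 · 14 + 6
  14 = 2 · 6 + 2
  6 = 3 · 2 + 0
gcd(482, 62) = 2.
Track Bezout coefficients alongside the remainders: start with r₀ = 482 = a·1 + b·0 (s = 1, t = 0) and r₁ = 62 = a·0 + b·1 (s = 0, t = 1); each new remainder r_{k+1} = r_{k-1} − q_k·r_k inherits s_{k+1} = s_{k-1} − q_k·s_k, t_{k+1} = t_{k-1} − q_k·t_k, so r_k = a·s_k + b·t_k at every step:
  q = 7: r = 48, s = 1 − 7·0 = 1, t = 0 − 7·1 = -7  (check: 482·1 + 62·(-7) = 48)
  q = 1: r = 14, s = 0 − 1·1 = -1, t = 1 − 1·(-7) = 8  (check: 482·(-1) + 62·8 = 14)
  q = 3: r = 6, s = 1 − 3·(-1) = 4, t = -7 − 3·8 = -31  (check: 482·4 + 62·(-31) = 6)
  q = 2: r = 2, s = -1 − 2·4 = -9, t = 8 − 2·(-31) = 70  (check: 482·(-9) + 62·70 = 2)
The row with r = 2 (the gcd) gives the Bezout coefficients s = -9, t = 70.
Result: 482 · (-9) + 62 · (70) = 2.

gcd(482, 62) = 2; s = -9, t = 70 (check: 482·(-9) + 62·70 = 2).


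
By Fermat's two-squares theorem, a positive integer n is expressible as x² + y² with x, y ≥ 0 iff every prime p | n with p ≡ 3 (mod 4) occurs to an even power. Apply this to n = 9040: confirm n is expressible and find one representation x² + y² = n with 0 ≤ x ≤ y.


Step 1: Factor n = 9040 = 2^4 · 5 · 113.
Step 2: Check the mod-4 condition on each prime factor: 2 = 2 (special); 5 ≡ 1 (mod 4), exponent 1; 113 ≡ 1 (mod 4), exponent 1.
All primes ≡ 3 (mod 4) appear to even exponent (or don't appear), so by the two-squares theorem n IS expressible as a sum of two squares.
Step 3: Build a representation. Group n = k² · m with k = 4 and m = 5 · 113 = 565 (a product of primes ≡ 1 (mod 4)); a representation of m scales to one of n via (k·x)² + (k·y)² = k²(x² + y²). Each prime p ≡ 1 (mod 4) is itself a sum of two squares; find a² by testing p − a² for a perfect square:
  5: 5 − 1² = 4 = 2² ⇒ 5 = 1² + 2².
  113: 113 − 1² = 112, 113 − 2² = 109, 113 − 3² = 104, 113 − 4² = 97, 113 − 5² = 88, 113 − 6² = 77, 113 − 7² = 64 = 8² ⇒ 113 = 7² + 8².
  Combine using the Brahmagupta–Fibonacci identity (a² + b²)(c² + d²) = (ac − bd)² + (ad + bc)² = (ac + bd)² + (ad − bc)²:
  5 · 113 = 565: from (1² + 2²)(7² + 8²), take (1·7 − 2·8, 1·8 + 2·7) = (7 − 16, 8 + 14) = (-9, 22); dropping signs (only squares matter) gives (9, 22); check 9² + 22² = 81 + 484 = 565 ✓.
  Scale by k = 4: (4·9, 4·22) = (36, 88).
Step 4: Order so x ≤ y and verify: 36² + 88² = 1296 + 7744 = 9040 = n. ✓

n = 9040 = 36² + 88² (one valid representation with x ≤ y).


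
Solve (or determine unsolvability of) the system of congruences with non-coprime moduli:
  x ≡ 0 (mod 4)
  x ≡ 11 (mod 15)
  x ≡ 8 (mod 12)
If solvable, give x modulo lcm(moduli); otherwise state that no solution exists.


Moduli 4, 15, 12 are not pairwise coprime, so CRT works modulo lcm(m_i) when all pairwise compatibility conditions hold.
Pairwise compatibility: gcd(m_i, m_j) must divide a_i - a_j for every pair.
Merge one congruence at a time:
  Start: x ≡ 0 (mod 4).
  Combine with x ≡ 11 (mod 15): gcd(4, 15) = 1; 11 - 0 = 11, which IS divisible by 1, so compatible.
    Write x = 0 + 4·t and substitute into x ≡ 11 (mod 15): 4·t ≡ 11 − 0 = 11 (mod 15).
    The inverse of 4 mod 15 is 4 (since 4·4 = 16 = 1·15 + 1), so t ≡ 4·11 = 44 ≡ 14 (mod 15).
    Then x = 0 + 4·14 = 56, valid modulo lcm(4, 15) = 60: x ≡ 56 (mod 60).
  Combine with x ≡ 8 (mod 12): gcd(60, 12) = 12; 8 - 56 = -48, which IS divisible by 12, so compatible.
    Write x = 56 + 60·t and substitute into x ≡ 8 (mod 12): 60·t ≡ 8 − 56 = -48 (mod 12).
    Divide the congruence (and modulus) by g = 12: 5·t ≡ -4 (mod 1).
    Modulo 1 every t works; take t = 0.
    Then x = 56 + 60·0 = 56, valid modulo lcm(60, 12) = 60: x ≡ 56 (mod 60).
Verify: 56 mod 4 = 0, 56 mod 15 = 11, 56 mod 12 = 8.

x ≡ 56 (mod 60).


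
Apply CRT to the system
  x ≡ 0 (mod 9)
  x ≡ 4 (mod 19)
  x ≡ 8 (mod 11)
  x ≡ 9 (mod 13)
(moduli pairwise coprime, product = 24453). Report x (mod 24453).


Product of moduli M = 9 · 19 · 11 · 13 = 24453.
Merge one congruence at a time:
  Start: x ≡ 0 (mod 9).
  Combine with x ≡ 4 (mod 19); new modulus lcm = 171.
    Write x = 0 + 9·t and substitute into x ≡ 4 (mod 19): 9·t ≡ 4 − 0 = 4 (mod 19).
    The inverse of 9 mod 19 is 17 (since 9·17 = 153 = 8·19 + 1), so t ≡ 17·4 = 68 ≡ 11 (mod 19).
    Then x = 0 + 9·11 = 99, valid modulo lcm(9, 19) = 171: x ≡ 99 (mod 171).
  Combine with x ≡ 8 (mod 11); new modulus lcm = 1881.
    Write x = 99 + 171·t and substitute into x ≡ 8 (mod 11): 171·t ≡ 8 − 99 = -91 (mod 11).
    Reduce coefficients mod 11: 6·t ≡ 8 (mod 11).
    The inverse of 6 mod 11 is 2 (since 6·2 = 12 = 1·11 + 1), so t ≡ 2·8 = 16 ≡ 5 (mod 11).
    Then x = 99 + 171·5 = 954, valid modulo lcm(171, 11) = 1881: x ≡ 954 (mod 1881).
  Combine with x ≡ 9 (mod 13); new modulus lcm = 24453.
    Write x = 954 + 1881·t and substitute into x ≡ 9 (mod 13): 1881·t ≡ 9 − 954 = -945 (mod 13).
    Reduce coefficients mod 13: 9·t ≡ 4 (mod 13).
    The inverse of 9 mod 13 is 3 (since 9·3 = 27 = 2·13 + 1), so t ≡ 3·4 = 12 ≡ 12 (mod 13).
    Then x = 954 + 1881·12 = 23526, valid modulo lcm(1881, 13) = 24453: x ≡ 23526 (mod 24453).
Verify against each original: 23526 mod 9 = 0, 23526 mod 19 = 4, 23526 mod 11 = 8, 23526 mod 13 = 9.

x ≡ 23526 (mod 24453).


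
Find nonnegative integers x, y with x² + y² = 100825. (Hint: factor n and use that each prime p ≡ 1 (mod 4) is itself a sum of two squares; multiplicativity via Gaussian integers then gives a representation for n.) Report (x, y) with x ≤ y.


Step 1: Factor n = 100825 = 5^2 · 37 · 109.
Step 2: Check the mod-4 condition on each prime factor: 5 ≡ 1 (mod 4), exponent 2; 37 ≡ 1 (mod 4), exponent 1; 109 ≡ 1 (mod 4), exponent 1.
All primes ≡ 3 (mod 4) appear to even exponent (or don't appear), so by the two-squares theorem n IS expressible as a sum of two squares.
Step 3: Build a representation. Group n = k² · m with k = 5 and m = 37 · 109 = 4033 (a product of primes ≡ 1 (mod 4)); a representation of m scales to one of n via (k·x)² + (k·y)² = k²(x² + y²). Each prime p ≡ 1 (mod 4) is itself a sum of two squares; find a² by testing p − a² for a perfect square:
  37: 37 − 1² = 36 = 6² ⇒ 37 = 1² + 6².
  109: 109 − 1² = 108, 109 − 2² = 105, 109 − 3² = 100 = 10² ⇒ 109 = 3² + 10².
  Combine using the Brahmagupta–Fibonacci identity (a² + b²)(c² + d²) = (ac − bd)² + (ad + bc)² = (ac + bd)² + (ad − bc)²:
  37 · 109 = 4033: from (1² + 6²)(3² + 10²), take (1·3 − 6·10, 1·10 + 6·3) = (3 − 60, 10 + 18) = (-57, 28); dropping signs (only squares matter) gives (57, 28); check 57² + 28² = 3249 + 784 = 4033 ✓.
  Scale by k = 5: (5·57, 5·28) = (285, 140).
Step 4: Order so x ≤ y and verify: 140² + 285² = 19600 + 81225 = 100825 = n. ✓

n = 100825 = 140² + 285² (one valid representation with x ≤ y).


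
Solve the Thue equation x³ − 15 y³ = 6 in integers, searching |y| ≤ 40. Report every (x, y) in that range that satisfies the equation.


The equation is x³ - 15y³ = 6. For fixed y, x³ = 15·y³ + 6, so a solution requires the RHS to be a perfect cube.
Strategy: iterate y from -40 to 40, compute RHS = 15·y³ + 6, and check whether it is a (positive or negative) perfect cube.
Check small values of y:
  y = 0: RHS = 6 is not a perfect cube.
  y = 1: RHS = 21 is not a perfect cube.
  y = -1: RHS = -9 is not a perfect cube.
  y = 2: RHS = 126 is not a perfect cube.
  y = -2: RHS = -114 is not a perfect cube.
  y = 3: RHS = 411 is not a perfect cube.
  y = -3: RHS = -399 is not a perfect cube.
Continuing the search up to |y| = 40 finds no solutions either.
No (x, y) in the scanned range satisfies the equation.

No integer solutions with |y| ≤ 40.


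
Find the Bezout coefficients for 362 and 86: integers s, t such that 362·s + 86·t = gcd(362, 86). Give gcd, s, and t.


Euclidean algorithm on (362, 86) — divide until remainder is 0:
  362 = 4 · 86 + 18
  86 = 4 · 18 + 14
  18 = 1 · 14 + 4
  14 = 3 · 4 + 2
  4 = 2 · 2 + 0
gcd(362, 86) = 2.
Track Bezout coefficients alongside the remainders: start with r₀ = 362 = a·1 + b·0 (s = 1, t = 0) and r₁ = 86 = a·0 + b·1 (s = 0, t = 1); each new remainder r_{k+1} = r_{k-1} − q_k·r_k inherits s_{k+1} = s_{k-1} − q_k·s_k, t_{k+1} = t_{k-1} − q_k·t_k, so r_k = a·s_k + b·t_k at every step:
  q = 4: r = 18, s = 1 − 4·0 = 1, t = 0 − 4·1 = -4  (check: 362·1 + 86·(-4) = 18)
  q = 4: r = 14, s = 0 − 4·1 = -4, t = 1 − 4·(-4) = 17  (check: 362·(-4) + 86·17 = 14)
  q = 1: r = 4, s = 1 − 1·(-4) = 5, t = -4 − 1·17 = -21  (check: 362·5 + 86·(-21) = 4)
  q = 3: r = 2, s = -4 − 3·5 = -19, t = 17 − 3·(-21) = 80  (check: 362·(-19) + 86·80 = 2)
The row with r = 2 (the gcd) gives the Bezout coefficients s = -19, t = 80.
Result: 362 · (-19) + 86 · (80) = 2.

gcd(362, 86) = 2; s = -19, t = 80 (check: 362·(-19) + 86·80 = 2).


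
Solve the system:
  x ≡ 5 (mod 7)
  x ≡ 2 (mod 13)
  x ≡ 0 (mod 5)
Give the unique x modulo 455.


Moduli 7, 13, 5 are pairwise coprime; by CRT there is a unique solution modulo M = 7 · 13 · 5 = 455.
Solve pairwise, accumulating the modulus:
  Start with x ≡ 5 (mod 7).
  Combine with x ≡ 2 (mod 13): since gcd(7, 13) = 1, we get a unique residue mod 91.
    Write x = 5 + 7·t and substitute into x ≡ 2 (mod 13): 7·t ≡ 2 − 5 = -3 (mod 13).
    Reduce coefficients mod 13: 7·t ≡ 10 (mod 13).
    The inverse of 7 mod 13 is 2 (since 7·2 = 14 = 1·13 + 1), so t ≡ 2·10 = 20 ≡ 7 (mod 13).
    Then x = 5 + 7·7 = 54, valid modulo lcm(7, 13) = 91: x ≡ 54 (mod 91).
  Combine with x ≡ 0 (mod 5): since gcd(91, 5) = 1, we get a unique residue mod 455.
    Write x = 54 + 91·t and substitute into x ≡ 0 (mod 5): 91·t ≡ 0 − 54 = -54 (mod 5).
    Reduce coefficients mod 5: 1·t ≡ 1 (mod 5).
    So t ≡ 1 (mod 5).
    Then x = 54 + 91·1 = 145, valid modulo lcm(91, 5) = 455: x ≡ 145 (mod 455).
Verify: 145 mod 7 = 5 ✓, 145 mod 13 = 2 ✓, 145 mod 5 = 0 ✓.

x ≡ 145 (mod 455).


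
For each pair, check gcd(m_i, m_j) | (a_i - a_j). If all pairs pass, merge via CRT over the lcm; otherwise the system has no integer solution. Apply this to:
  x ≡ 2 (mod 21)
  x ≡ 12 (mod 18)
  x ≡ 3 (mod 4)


Moduli 21, 18, 4 are not pairwise coprime, so CRT works modulo lcm(m_i) when all pairwise compatibility conditions hold.
Pairwise compatibility: gcd(m_i, m_j) must divide a_i - a_j for every pair.
Merge one congruence at a time:
  Start: x ≡ 2 (mod 21).
  Combine with x ≡ 12 (mod 18): gcd(21, 18) = 3, and 12 - 2 = 10 is NOT divisible by 3.
    ⇒ system is inconsistent (no integer solution).

No solution (the system is inconsistent).


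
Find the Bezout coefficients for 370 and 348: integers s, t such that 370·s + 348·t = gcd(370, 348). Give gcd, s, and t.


Euclidean algorithm on (370, 348) — divide until remainder is 0:
  370 = 1 · 348 + 22
  348 = 15 · 22 + 18
  22 = 1 · 18 + 4
  18 = 4 · 4 + 2
  4 = 2 · 2 + 0
gcd(370, 348) = 2.
Track Bezout coefficients alongside the remainders: start with r₀ = 370 = a·1 + b·0 (s = 1, t = 0) and r₁ = 348 = a·0 + b·1 (s = 0, t = 1); each new remainder r_{k+1} = r_{k-1} − q_k·r_k inherits s_{k+1} = s_{k-1} − q_k·s_k, t_{k+1} = t_{k-1} − q_k·t_k, so r_k = a·s_k + b·t_k at every step:
  q = 1: r = 22, s = 1 − 1·0 = 1, t = 0 − 1·1 = -1  (check: 370·1 + 348·(-1) = 22)
  q = 15: r = 18, s = 0 − 15·1 = -15, t = 1 − 15·(-1) = 16  (check: 370·(-15) + 348·16 = 18)
  q = 1: r = 4, s = 1 − 1·(-15) = 16, t = -1 − 1·16 = -17  (check: 370·16 + 348·(-17) = 4)
  q = 4: r = 2, s = -15 − 4·16 = -79, t = 16 − 4·(-17) = 84  (check: 370·(-79) + 348·84 = 2)
The row with r = 2 (the gcd) gives the Bezout coefficients s = -79, t = 84.
Result: 370 · (-79) + 348 · (84) = 2.

gcd(370, 348) = 2; s = -79, t = 84 (check: 370·(-79) + 348·84 = 2).


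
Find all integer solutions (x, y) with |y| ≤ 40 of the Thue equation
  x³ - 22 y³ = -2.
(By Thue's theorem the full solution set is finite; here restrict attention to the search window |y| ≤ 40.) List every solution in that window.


The equation is x³ - 22y³ = -2. For fixed y, x³ = 22·y³ − 2, so a solution requires the RHS to be a perfect cube.
Strategy: iterate y from -40 to 40, compute RHS = 22·y³ − 2, and check whether it is a (positive or negative) perfect cube.
Check small values of y:
  y = 0: RHS = -2 is not a perfect cube.
  y = 1: RHS = 20 is not a perfect cube.
  y = -1: RHS = -24 is not a perfect cube.
  y = 2: RHS = 174 is not a perfect cube.
  y = -2: RHS = -178 is not a perfect cube.
  y = 3: RHS = 592 is not a perfect cube.
  y = -3: RHS = -596 is not a perfect cube.
Continuing the search up to |y| = 40 finds no solutions either.
No (x, y) in the scanned range satisfies the equation.

No integer solutions with |y| ≤ 40.


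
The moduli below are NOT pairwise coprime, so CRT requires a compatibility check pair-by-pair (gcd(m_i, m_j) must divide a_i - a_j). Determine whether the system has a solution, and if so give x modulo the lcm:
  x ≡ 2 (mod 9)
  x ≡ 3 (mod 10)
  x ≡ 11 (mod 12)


Moduli 9, 10, 12 are not pairwise coprime, so CRT works modulo lcm(m_i) when all pairwise compatibility conditions hold.
Pairwise compatibility: gcd(m_i, m_j) must divide a_i - a_j for every pair.
Merge one congruence at a time:
  Start: x ≡ 2 (mod 9).
  Combine with x ≡ 3 (mod 10): gcd(9, 10) = 1; 3 - 2 = 1, which IS divisible by 1, so compatible.
    Write x = 2 + 9·t and substitute into x ≡ 3 (mod 10): 9·t ≡ 3 − 2 = 1 (mod 10).
    The inverse of 9 mod 10 is 9 (since 9·9 = 81 = 8·10 + 1), so t ≡ 9·1 = 9 ≡ 9 (mod 10).
    Then x = 2 + 9·9 = 83, valid modulo lcm(9, 10) = 90: x ≡ 83 (mod 90).
  Combine with x ≡ 11 (mod 12): gcd(90, 12) = 6; 11 - 83 = -72, which IS divisible by 6, so compatible.
    Write x = 83 + 90·t and substitute into x ≡ 11 (mod 12): 90·t ≡ 11 − 83 = -72 (mod 12).
    Divide the congruence (and modulus) by g = 6: 15·t ≡ -12 (mod 2).
    Reduce coefficients mod 2: 1·t ≡ 0 (mod 2).
    So t ≡ 0 (mod 2).
    Then x = 83 + 90·0 = 83, valid modulo lcm(90, 12) = 180: x ≡ 83 (mod 180).
Verify: 83 mod 9 = 2, 83 mod 10 = 3, 83 mod 12 = 11.

x ≡ 83 (mod 180).


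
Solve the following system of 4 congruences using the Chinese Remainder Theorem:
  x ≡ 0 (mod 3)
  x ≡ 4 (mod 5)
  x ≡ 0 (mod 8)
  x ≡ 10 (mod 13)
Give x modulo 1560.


Product of moduli M = 3 · 5 · 8 · 13 = 1560.
Merge one congruence at a time:
  Start: x ≡ 0 (mod 3).
  Combine with x ≡ 4 (mod 5); new modulus lcm = 15.
    Write x = 0 + 3·t and substitute into x ≡ 4 (mod 5): 3·t ≡ 4 − 0 = 4 (mod 5).
    The inverse of 3 mod 5 is 2 (since 3·2 = 6 = 1·5 + 1), so t ≡ 2·4 = 8 ≡ 3 (mod 5).
    Then x = 0 + 3·3 = 9, valid modulo lcm(3, 5) = 15: x ≡ 9 (mod 15).
  Combine with x ≡ 0 (mod 8); new modulus lcm = 120.
    Write x = 9 + 15·t and substitute into x ≡ 0 (mod 8): 15·t ≡ 0 − 9 = -9 (mod 8).
    Reduce coefficients mod 8: 7·t ≡ 7 (mod 8).
    The inverse of 7 mod 8 is 7 (since 7·7 = 49 = 6·8 + 1), so t ≡ 7·7 = 49 ≡ 1 (mod 8).
    Then x = 9 + 15·1 = 24, valid modulo lcm(15, 8) = 120: x ≡ 24 (mod 120).
  Combine with x ≡ 10 (mod 13); new modulus lcm = 1560.
    Write x = 24 + 120·t and substitute into x ≡ 10 (mod 13): 120·t ≡ 10 − 24 = -14 (mod 13).
    Reduce coefficients mod 13: 3·t ≡ 12 (mod 13).
    The inverse of 3 mod 13 is 9 (since 3·9 = 27 = 2·13 + 1), so t ≡ 9·12 = 108 ≡ 4 (mod 13).
    Then x = 24 + 120·4 = 504, valid modulo lcm(120, 13) = 1560: x ≡ 504 (mod 1560).
Verify against each original: 504 mod 3 = 0, 504 mod 5 = 4, 504 mod 8 = 0, 504 mod 13 = 10.

x ≡ 504 (mod 1560).


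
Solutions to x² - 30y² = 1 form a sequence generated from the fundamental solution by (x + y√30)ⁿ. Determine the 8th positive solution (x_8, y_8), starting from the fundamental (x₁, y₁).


Step 1: Find the fundamental solution (x₁, y₁) of x² - 30y² = 1.
  Expand √30 as a continued fraction. a₀ = ⌊√30⌋ = 5; iterate m_{k+1} = d_k·a_k − m_k, d_{k+1} = (30 − m_{k+1}²)/d_k, a_{k+1} = ⌊(a₀ + m_{k+1})/d_{k+1}⌋ (starting m₀ = 0, d₀ = 1), with convergents p_k = a_k·p_{k-1} + p_{k-2}, q_k = a_k·q_{k-1} + q_{k-2} (p₋₁ = 1, q₋₁ = 0):
  k = 0: a₀ = 5; p₀/q₀ = 5/1; p₀² − 30·q₀² = 25 − 30 = -5.
  k = 1: m = 5, d = 5, a = ⌊(5 + 5)/5⌋ = 2; p/q = (2·5 + 1)/(2·1 + 0) = 11/2; p² − 30·q² = 121 − 120 = 1.
  The first convergent with p² − 30·q² = 1 gives the fundamental solution (x₁, y₁) = (11, 2).
Step 2: Apply the recurrence (x_{n+1}, y_{n+1}) = (x₁x_n + 30y₁y_n, x₁y_n + y₁x_n) repeatedly.
  From (x_1, y_1) = (11, 2): x_2 = 11·11 + 30·2·2 = 241; y_2 = 11·2 + 2·11 = 44.
  From (x_2, y_2) = (241, 44): x_3 = 11·241 + 30·2·44 = 5291; y_3 = 11·44 + 2·241 = 966.
  From (x_3, y_3) = (5291, 966): x_4 = 11·5291 + 30·2·966 = 116161; y_4 = 11·966 + 2·5291 = 21208.
  From (x_4, y_4) = (116161, 21208): x_5 = 11·116161 + 30·2·21208 = 2550251; y_5 = 11·21208 + 2·116161 = 465610.
  From (x_5, y_5) = (2550251, 465610): x_6 = 11·2550251 + 30·2·465610 = 55989361; y_6 = 11·465610 + 2·2550251 = 10222212.
  From (x_6, y_6) = (55989361, 10222212): x_7 = 11·55989361 + 30·2·10222212 = 1229215691; y_7 = 11·10222212 + 2·55989361 = 224423054.
  From (x_7, y_7) = (1229215691, 224423054): x_8 = 11·1229215691 + 30·2·224423054 = 26986755841; y_8 = 11·224423054 + 2·1229215691 = 4927084976.
Step 3: Verify x_8² - 30·y_8² = 728284990821747617281 - 728284990821747617280 = 1 (should be 1). ✓

(x_1, y_1) = (11, 2); (x_8, y_8) = (26986755841, 4927084976).


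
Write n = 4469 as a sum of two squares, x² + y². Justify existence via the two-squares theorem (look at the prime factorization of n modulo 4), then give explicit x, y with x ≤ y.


Step 1: Factor n = 4469 = 41 · 109.
Step 2: Check the mod-4 condition on each prime factor: 41 ≡ 1 (mod 4), exponent 1; 109 ≡ 1 (mod 4), exponent 1.
All primes ≡ 3 (mod 4) appear to even exponent (or don't appear), so by the two-squares theorem n IS expressible as a sum of two squares.
Step 3: Build a representation. Here n = 41 · 109 is a product of primes ≡ 1 (mod 4). Each prime p ≡ 1 (mod 4) is itself a sum of two squares; find a² by testing p − a² for a perfect square:
  41: 41 − 1² = 40, 41 − 2² = 37, 41 − 3² = 32, 41 − 4² = 25 = 5² ⇒ 41 = 4² + 5².
  109: 109 − 1² = 108, 109 − 2² = 105, 109 − 3² = 100 = 10² ⇒ 109 = 3² + 10².
  Combine using the Brahmagupta–Fibonacci identity (a² + b²)(c² + d²) = (ac − bd)² + (ad + bc)² = (ac + bd)² + (ad − bc)²:
  41 · 109 = 4469: from (4² + 5²)(3² + 10²), take (4·3 − 5·10, 4·10 + 5·3) = (12 − 50, 40 + 15) = (-38, 55); dropping signs (only squares matter) gives (38, 55); check 38² + 55² = 1444 + 3025 = 4469 ✓.
Step 4: Order so x ≤ y and verify: 38² + 55² = 1444 + 3025 = 4469 = n. ✓

n = 4469 = 38² + 55² (one valid representation with x ≤ y).


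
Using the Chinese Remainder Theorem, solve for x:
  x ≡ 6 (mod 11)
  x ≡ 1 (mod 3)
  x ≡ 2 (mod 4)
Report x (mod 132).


Moduli 11, 3, 4 are pairwise coprime; by CRT there is a unique solution modulo M = 11 · 3 · 4 = 132.
Solve pairwise, accumulating the modulus:
  Start with x ≡ 6 (mod 11).
  Combine with x ≡ 1 (mod 3): since gcd(11, 3) = 1, we get a unique residue mod 33.
    Write x = 6 + 11·t and substitute into x ≡ 1 (mod 3): 11·t ≡ 1 − 6 = -5 (mod 3).
    Reduce coefficients mod 3: 2·t ≡ 1 (mod 3).
    The inverse of 2 mod 3 is 2 (since 2·2 = 4 = 1·3 + 1), so t ≡ 2·1 = 2 ≡ 2 (mod 3).
    Then x = 6 + 11·2 = 28, valid modulo lcm(11, 3) = 33: x ≡ 28 (mod 33).
  Combine with x ≡ 2 (mod 4): since gcd(33, 4) = 1, we get a unique residue mod 132.
    Write x = 28 + 33·t and substitute into x ≡ 2 (mod 4): 33·t ≡ 2 − 28 = -26 (mod 4).
    Reduce coefficients mod 4: 1·t ≡ 2 (mod 4).
    So t ≡ 2 (mod 4).
    Then x = 28 + 33·2 = 94, valid modulo lcm(33, 4) = 132: x ≡ 94 (mod 132).
Verify: 94 mod 11 = 6 ✓, 94 mod 3 = 1 ✓, 94 mod 4 = 2 ✓.

x ≡ 94 (mod 132).


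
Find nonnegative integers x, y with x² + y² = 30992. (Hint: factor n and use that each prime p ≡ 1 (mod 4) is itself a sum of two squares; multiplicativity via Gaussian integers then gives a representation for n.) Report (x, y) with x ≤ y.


Step 1: Factor n = 30992 = 2^4 · 13 · 149.
Step 2: Check the mod-4 condition on each prime factor: 2 = 2 (special); 13 ≡ 1 (mod 4), exponent 1; 149 ≡ 1 (mod 4), exponent 1.
All primes ≡ 3 (mod 4) appear to even exponent (or don't appear), so by the two-squares theorem n IS expressible as a sum of two squares.
Step 3: Build a representation. Group n = k² · m with k = 4 and m = 13 · 149 = 1937 (a product of primes ≡ 1 (mod 4)); a representation of m scales to one of n via (k·x)² + (k·y)² = k²(x² + y²). Each prime p ≡ 1 (mod 4) is itself a sum of two squares; find a² by testing p − a² for a perfect square:
  13: 13 − 1² = 12, 13 − 2² = 9 = 3² ⇒ 13 = 2² + 3².
  149: 149 − 1² = 148, 149 − 2² = 145, 149 − 3² = 140, 149 − 4² = 133, 149 − 5² = 124, 149 − 6² = 113, 149 − 7² = 100 = 10² ⇒ 149 = 7² + 10².
  Combine using the Brahmagupta–Fibonacci identity (a² + b²)(c² + d²) = (ac − bd)² + (ad + bc)² = (ac + bd)² + (ad − bc)²:
  13 · 149 = 1937: from (2² + 3²)(7² + 10²), take (2·7 − 3·10, 2·10 + 3·7) = (14 − 30, 20 + 21) = (-16, 41); dropping signs (only squares matter) gives (16, 41); check 16² + 41² = 256 + 1681 = 1937 ✓.
  Scale by k = 4: (4·16, 4·41) = (64, 164).
Step 4: Order so x ≤ y and verify: 64² + 164² = 4096 + 26896 = 30992 = n. ✓

n = 30992 = 64² + 164² (one valid representation with x ≤ y).
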